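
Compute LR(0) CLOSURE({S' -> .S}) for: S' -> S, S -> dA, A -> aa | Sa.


Start: S' -> .S
For each item with dot before a nonterminal B, add B -> .γ for every B-production
Closure: [S' -> .S, S -> .dA]


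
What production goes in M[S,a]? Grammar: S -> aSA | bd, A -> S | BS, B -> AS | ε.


For [S, a]: 'a' ∈ FIRST(aSA)
Entry: S -> aSA


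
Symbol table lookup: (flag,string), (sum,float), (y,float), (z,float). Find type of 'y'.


Lookup 'y' → type float


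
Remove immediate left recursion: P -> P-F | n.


Left-recursive alternatives: P-F; non-recursive: n
Introduce P': P -> nP', P' -> -FP' | ε


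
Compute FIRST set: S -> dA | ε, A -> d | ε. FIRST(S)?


Per alternative of S: FIRST(dA) = {d}; FIRST(ε) = {ε}
FIRST(S) = {d, ε}


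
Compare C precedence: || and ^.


'^' is bitwise XOR (level 4); '||' is logical OR (level 1)
Higher level binds tighter
'^' has higher precedence than '||'


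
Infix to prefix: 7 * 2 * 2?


left-to-right (same/higher precedence on left): tree is (* (* 7 2) 2)
Prefix: * * 7 2 2


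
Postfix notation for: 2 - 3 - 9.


Left to right (same or higher precedence on left)
Postfix: 2 3 - 9 -


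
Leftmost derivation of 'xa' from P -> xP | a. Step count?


Derivation: P => xP => xa
Steps: 2


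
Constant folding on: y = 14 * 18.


14 * 18 = 252 at compile time
Optimized: y = 252


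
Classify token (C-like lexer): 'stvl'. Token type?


Pattern: letter/underscore followed by alphanumerics, not a keyword
Type: IDENTIFIER


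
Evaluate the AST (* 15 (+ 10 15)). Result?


Evaluate inner: (+ 10 15) = 25
Evaluate root: (* 15 25) = 375
Result: 375


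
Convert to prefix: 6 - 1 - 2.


left-to-right (same/higher precedence on left): tree is (- (- 6 1) 2)
Prefix: - - 6 1 2


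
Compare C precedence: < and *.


'*' is multiplicative (level 10); '<' is relational (level 7)
Higher level binds tighter
'*' has higher precedence than '<'


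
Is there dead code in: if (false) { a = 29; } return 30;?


condition is constant false, so the whole block is unreachable
Dead: 'if (false) { a = 29; }'


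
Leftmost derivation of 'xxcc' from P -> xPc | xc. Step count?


Derivation: P => xPc => xxcc
Steps: 2


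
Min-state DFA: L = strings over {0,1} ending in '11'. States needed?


Track the longest suffix of input matching a prefix of '11': 3 classes (prefixes of length 0..2)
Minimal DFA: 3 states


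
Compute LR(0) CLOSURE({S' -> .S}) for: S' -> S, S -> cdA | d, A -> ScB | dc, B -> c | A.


Start: S' -> .S
For each item with dot before a nonterminal B, add B -> .γ for every B-production
Closure: [S' -> .S, S -> .cdA, S -> .d]


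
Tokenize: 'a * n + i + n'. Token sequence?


Scan left to right, longest-match per lexeme
Tokens: ID(a), OP(*), ID(n), OP(+), ID(i), OP(+), ID(n)


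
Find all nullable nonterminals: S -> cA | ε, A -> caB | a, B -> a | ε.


A nonterminal is nullable iff some alternative derives ε (directly, or every symbol in it is nullable)
Nullable: {B, S}


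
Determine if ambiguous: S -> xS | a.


right-linear, alternatives start with distinct terminals 'x' vs 'a': unique leftmost derivation
Unambiguous


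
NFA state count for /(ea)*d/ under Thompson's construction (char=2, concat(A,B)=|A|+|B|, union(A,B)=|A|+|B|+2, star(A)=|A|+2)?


Syntax tree has 3 char leaf(s), 0 union(s), 1 star(s)
chars contribute 3×2 = 6; each union adds +2; each star adds +2
Total: 6 + 0 + 2 = 8 states


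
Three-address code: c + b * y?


Break into single-operator statements:
t1 = b * y
t2 = c + t1


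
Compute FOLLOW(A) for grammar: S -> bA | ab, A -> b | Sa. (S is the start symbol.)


$ ∈ FOLLOW(S). For each A -> αBβ: add FIRST(β)\{ε} to FOLLOW(B); if β nullable, add FOLLOW(A).
FOLLOW(A) = {$, a}


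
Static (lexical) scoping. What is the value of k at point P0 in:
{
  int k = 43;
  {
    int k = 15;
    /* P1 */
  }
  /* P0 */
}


k declared in the same block as P0
k = 43


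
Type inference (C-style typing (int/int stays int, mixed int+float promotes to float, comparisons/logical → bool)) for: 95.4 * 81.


Operand types: float * int
Rule: mixed int/float promotes to float; int/int stays int
Result type: float


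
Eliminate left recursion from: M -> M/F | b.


Left-recursive alternatives: M/F; non-recursive: b
Introduce M': M -> bM', M' -> /FM' | ε


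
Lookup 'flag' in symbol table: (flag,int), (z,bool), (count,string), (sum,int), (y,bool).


Lookup 'flag' → type int


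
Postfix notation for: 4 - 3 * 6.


* has higher precedence, evaluate 3*6 first
Postfix: 4 3 6 * -


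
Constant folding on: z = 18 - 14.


18 - 14 = 4 at compile time
Optimized: z = 4


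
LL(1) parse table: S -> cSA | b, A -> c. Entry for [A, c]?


For [A, c]: 'c' ∈ FIRST(c)
Entry: A -> c


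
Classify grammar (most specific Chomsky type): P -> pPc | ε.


Single nonterminal LHS, but p^n c^n is not regular
Classification: Type 2 (Context-Free)


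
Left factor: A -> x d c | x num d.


Common prefix: 'x'
Factored: A -> x A', A' -> d c | num d


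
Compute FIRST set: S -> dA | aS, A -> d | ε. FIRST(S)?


Per alternative of S: FIRST(dA) = {d}; FIRST(aS) = {a}
FIRST(S) = {a, d}


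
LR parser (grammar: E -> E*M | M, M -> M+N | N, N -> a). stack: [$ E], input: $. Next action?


start symbol E on stack, input exhausted
Action: accept


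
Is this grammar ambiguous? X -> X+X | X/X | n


'n+n/n' has two parse trees (no precedence encoded between + and /)
Ambiguous


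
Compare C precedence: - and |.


'-' is additive (level 9); '|' is bitwise OR (level 3)
Higher level binds tighter
'-' has higher precedence than '|'


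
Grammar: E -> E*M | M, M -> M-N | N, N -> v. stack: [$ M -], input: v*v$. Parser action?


no handle; shift 'v'
Action: shift


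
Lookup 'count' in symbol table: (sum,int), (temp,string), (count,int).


Lookup 'count' → type int


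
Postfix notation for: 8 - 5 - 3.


Left to right (same or higher precedence on left)
Postfix: 8 5 - 3 -


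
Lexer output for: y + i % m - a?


Scan left to right, longest-match per lexeme
Tokens: ID(y), OP(+), ID(i), OP(%), ID(m), OP(-), ID(a)


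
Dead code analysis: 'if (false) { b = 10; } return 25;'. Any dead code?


condition is constant false, so the whole block is unreachable
Dead: 'if (false) { b = 10; }'


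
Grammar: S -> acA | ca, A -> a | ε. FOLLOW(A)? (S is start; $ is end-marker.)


$ ∈ FOLLOW(S). For each A -> αBβ: add FIRST(β)\{ε} to FOLLOW(B); if β nullable, add FOLLOW(A).
FOLLOW(A) = {$}


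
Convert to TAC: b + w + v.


Break into single-operator statements:
t1 = b + w
t2 = t1 + v


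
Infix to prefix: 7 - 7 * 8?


'*' binds tighter: tree is (- 7 (* 7 8))
Prefix: - 7 * 7 8


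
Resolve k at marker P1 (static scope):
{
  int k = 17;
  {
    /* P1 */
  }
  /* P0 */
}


P1's block does not declare k; resolves to the enclosing declaration at depth 0
k = 17


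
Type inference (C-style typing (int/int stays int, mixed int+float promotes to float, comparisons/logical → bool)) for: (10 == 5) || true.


Operand types: bool || bool
Rule: logical operators take bool operands and yield bool
Result type: bool


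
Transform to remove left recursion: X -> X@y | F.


Left-recursive alternatives: X@y; non-recursive: F
Introduce X': X -> FX', X' -> @yX' | ε


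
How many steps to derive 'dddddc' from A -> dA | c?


Derivation: A => dA => ddA => dddA => ddddA => dddddA => dddddc
Steps: 6


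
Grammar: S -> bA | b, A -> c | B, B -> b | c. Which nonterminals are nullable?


A nonterminal is nullable iff some alternative derives ε (directly, or every symbol in it is nullable)
Nullable: {}


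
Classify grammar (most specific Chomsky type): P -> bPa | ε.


Single nonterminal LHS, but b^n a^n is not regular
Classification: Type 2 (Context-Free)


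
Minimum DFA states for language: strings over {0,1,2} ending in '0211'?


Track the longest suffix of input matching a prefix of '0211': 5 classes (prefixes of length 0..4)
Minimal DFA: 5 states


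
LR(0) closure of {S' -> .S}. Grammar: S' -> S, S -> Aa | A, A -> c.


Start: S' -> .S
For each item with dot before a nonterminal B, add B -> .γ for every B-production
Closure: [S' -> .S, S -> .Aa, S -> .A, A -> .c]


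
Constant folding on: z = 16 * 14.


16 * 14 = 224 at compile time
Optimized: z = 224


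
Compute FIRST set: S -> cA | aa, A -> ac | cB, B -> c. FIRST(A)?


Per alternative of A: FIRST(ac) = {a}; FIRST(cB) = {c}
FIRST(A) = {a, c}


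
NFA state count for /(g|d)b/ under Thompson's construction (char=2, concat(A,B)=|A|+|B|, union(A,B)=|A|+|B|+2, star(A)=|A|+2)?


Syntax tree has 3 char leaf(s), 1 union(s), 0 star(s)
chars contribute 3×2 = 6; each union adds +2; each star adds +2
Total: 6 + 2 + 0 = 8 states


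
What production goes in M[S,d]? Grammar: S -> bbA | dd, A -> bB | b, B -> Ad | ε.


For [S, d]: 'd' ∈ FIRST(dd)
Entry: S -> dd


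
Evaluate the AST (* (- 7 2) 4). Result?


Evaluate inner: (- 7 2) = 5
Evaluate root: (* 5 4) = 20
Result: 20


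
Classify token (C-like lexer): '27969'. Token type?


Pattern: digits only
Type: INTEGER_LITERAL


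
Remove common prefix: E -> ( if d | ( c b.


Common prefix: '('
Factored: E -> ( E', E' -> if d | c b


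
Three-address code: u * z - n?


Break into single-operator statements:
t1 = u * z
t2 = t1 - n


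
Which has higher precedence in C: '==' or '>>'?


'>>' is shift (level 8); '==' is equality (level 6)
Higher level binds tighter
'>>' has higher precedence than '=='


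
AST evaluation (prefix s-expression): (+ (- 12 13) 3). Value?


Evaluate inner: (- 12 13) = -1
Evaluate root: (+ -1 3) = 2
Result: 2


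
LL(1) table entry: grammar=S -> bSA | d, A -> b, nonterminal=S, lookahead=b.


For [S, b]: 'b' ∈ FIRST(bSA)
Entry: S -> bSA


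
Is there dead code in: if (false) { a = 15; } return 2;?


condition is constant false, so the whole block is unreachable
Dead: 'if (false) { a = 15; }'


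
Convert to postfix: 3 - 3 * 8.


* has higher precedence, evaluate 3*8 first
Postfix: 3 3 8 * -


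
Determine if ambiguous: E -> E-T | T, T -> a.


precedence layered via separate nonterminal T: deterministic
Unambiguous


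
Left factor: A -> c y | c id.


Common prefix: 'c'
Factored: A -> c A', A' -> y | id


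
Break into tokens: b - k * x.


Scan left to right, longest-match per lexeme
Tokens: ID(b), OP(-), ID(k), OP(*), ID(x)


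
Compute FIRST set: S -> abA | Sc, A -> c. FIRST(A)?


Per alternative of A: FIRST(c) = {c}
FIRST(A) = {c}


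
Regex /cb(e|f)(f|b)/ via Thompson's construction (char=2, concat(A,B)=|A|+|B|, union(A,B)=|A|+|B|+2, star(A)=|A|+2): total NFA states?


Syntax tree has 6 char leaf(s), 2 union(s), 0 star(s)
chars contribute 6×2 = 12; each union adds +2; each star adds +2
Total: 12 + 4 + 0 = 16 states


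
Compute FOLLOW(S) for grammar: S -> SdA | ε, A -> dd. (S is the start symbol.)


$ ∈ FOLLOW(S). For each A -> αBβ: add FIRST(β)\{ε} to FOLLOW(B); if β nullable, add FOLLOW(A).
FOLLOW(S) = {$, d}


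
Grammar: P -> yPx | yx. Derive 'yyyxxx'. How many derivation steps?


Derivation: P => yPx => yyPxx => yyyxxx
Steps: 3


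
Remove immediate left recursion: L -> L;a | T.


Left-recursive alternatives: L;a; non-recursive: T
Introduce L': L -> TL', L' -> ;aL' | ε


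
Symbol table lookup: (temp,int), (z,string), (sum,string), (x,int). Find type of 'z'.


Lookup 'z' → type string


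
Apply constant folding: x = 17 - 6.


17 - 6 = 11 at compile time
Optimized: x = 11


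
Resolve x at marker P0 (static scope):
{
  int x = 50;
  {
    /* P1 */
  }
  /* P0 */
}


x declared in the same block as P0
x = 50


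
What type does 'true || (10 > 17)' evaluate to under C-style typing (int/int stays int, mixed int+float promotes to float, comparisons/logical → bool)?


Operand types: bool || bool
Rule: logical operators take bool operands and yield bool
Result type: bool


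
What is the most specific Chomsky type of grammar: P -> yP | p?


Right-linear: every RHS is a terminal or a terminal followed by one nonterminal
Classification: Type 3 (Regular)


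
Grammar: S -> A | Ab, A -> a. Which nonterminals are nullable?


A nonterminal is nullable iff some alternative derives ε (directly, or every symbol in it is nullable)
Nullable: {}


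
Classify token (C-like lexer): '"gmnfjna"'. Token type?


Pattern: double-quoted sequence
Type: STRING_LITERAL


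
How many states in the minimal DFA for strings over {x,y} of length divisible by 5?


Track length mod 5: states 0..4, accept at 0
Minimal DFA: 5 states


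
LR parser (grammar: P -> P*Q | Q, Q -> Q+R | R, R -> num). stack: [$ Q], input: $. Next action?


lookahead ∉ {+} so Q won't extend; reduce P -> Q
Action: reduce (P -> Q)


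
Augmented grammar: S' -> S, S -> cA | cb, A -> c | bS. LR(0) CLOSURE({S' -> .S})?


Start: S' -> .S
For each item with dot before a nonterminal B, add B -> .γ for every B-production
Closure: [S' -> .S, S -> .cA, S -> .cb]


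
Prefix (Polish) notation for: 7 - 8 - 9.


left-to-right (same/higher precedence on left): tree is (- (- 7 8) 9)
Prefix: - - 7 8 9


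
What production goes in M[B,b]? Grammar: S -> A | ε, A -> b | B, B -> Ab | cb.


For [B, b]: 'b' ∈ FIRST(Ab)
Entry: B -> Ab


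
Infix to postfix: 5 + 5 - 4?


Left to right (same or higher precedence on left)
Postfix: 5 5 + 4 -


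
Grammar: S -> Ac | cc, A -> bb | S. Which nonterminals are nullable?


A nonterminal is nullable iff some alternative derives ε (directly, or every symbol in it is nullable)
Nullable: {}


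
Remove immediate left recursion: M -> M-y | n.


Left-recursive alternatives: M-y; non-recursive: n
Introduce M': M -> nM', M' -> -yM' | ε


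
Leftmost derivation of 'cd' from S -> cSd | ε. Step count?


Derivation: S => cSd => cd
Steps: 2


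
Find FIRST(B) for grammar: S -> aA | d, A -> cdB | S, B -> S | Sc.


Per alternative of B: FIRST(S) = {a, d}; FIRST(Sc) = {a, d}
FIRST(B) = {a, d}


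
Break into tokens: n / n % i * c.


Scan left to right, longest-match per lexeme
Tokens: ID(n), OP(/), ID(n), OP(%), ID(i), OP(*), ID(c)


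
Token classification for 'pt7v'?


Pattern: letter/underscore followed by alphanumerics, not a keyword
Type: IDENTIFIER


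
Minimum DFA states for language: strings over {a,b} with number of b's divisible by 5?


Track (count of b) mod 5: states 0..4, accept at 0
Minimal DFA: 5 states


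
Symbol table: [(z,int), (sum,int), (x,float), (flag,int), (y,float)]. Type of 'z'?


Lookup 'z' → type int


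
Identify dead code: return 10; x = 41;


statement follows a return and is unreachable
Dead: 'x = 41'


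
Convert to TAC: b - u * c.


Break into single-operator statements:
t1 = u * c
t2 = b - t1


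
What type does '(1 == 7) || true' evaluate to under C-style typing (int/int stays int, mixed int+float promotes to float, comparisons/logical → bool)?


Operand types: bool || bool
Rule: logical operators take bool operands and yield bool
Result type: bool


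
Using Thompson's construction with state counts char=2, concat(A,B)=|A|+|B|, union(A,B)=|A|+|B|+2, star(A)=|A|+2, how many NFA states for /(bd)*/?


Syntax tree has 2 char leaf(s), 0 union(s), 1 star(s)
chars contribute 2×2 = 4; each union adds +2; each star adds +2
Total: 4 + 0 + 2 = 6 states


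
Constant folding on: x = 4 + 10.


4 + 10 = 14 at compile time
Optimized: x = 14


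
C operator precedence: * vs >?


'*' is multiplicative (level 10); '>' is relational (level 7)
Higher level binds tighter
'*' has higher precedence than '>'


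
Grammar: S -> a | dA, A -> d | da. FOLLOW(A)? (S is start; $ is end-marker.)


$ ∈ FOLLOW(S). For each A -> αBβ: add FIRST(β)\{ε} to FOLLOW(B); if β nullable, add FOLLOW(A).
FOLLOW(A) = {$}


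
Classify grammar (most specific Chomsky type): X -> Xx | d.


Left-linear: every RHS is a terminal or one nonterminal followed by a terminal
Classification: Type 3 (Regular)


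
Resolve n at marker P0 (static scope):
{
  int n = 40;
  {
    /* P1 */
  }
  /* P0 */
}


n declared in the same block as P0
n = 40


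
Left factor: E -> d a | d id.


Common prefix: 'd'
Factored: E -> d E', E' -> a | id


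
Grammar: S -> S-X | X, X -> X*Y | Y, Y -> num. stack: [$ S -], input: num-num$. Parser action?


no handle ('S-' is not any RHS); shift 'num'
Action: shift


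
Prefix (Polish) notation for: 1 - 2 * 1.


'*' binds tighter: tree is (- 1 (* 2 1))
Prefix: - 1 * 2 1


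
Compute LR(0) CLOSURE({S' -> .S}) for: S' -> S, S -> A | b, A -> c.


Start: S' -> .S
For each item with dot before a nonterminal B, add B -> .γ for every B-production
Closure: [S' -> .S, S -> .A, S -> .b, A -> .c]


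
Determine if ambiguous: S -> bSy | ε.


balanced b^n…y^n: each string has a unique parse
Unambiguous


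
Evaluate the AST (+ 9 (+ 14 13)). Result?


Evaluate inner: (+ 14 13) = 27
Evaluate root: (+ 9 27) = 36
Result: 36


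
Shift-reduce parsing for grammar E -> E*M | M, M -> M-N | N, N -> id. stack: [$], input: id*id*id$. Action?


no handle on stack; shift 'id'
Action: shift


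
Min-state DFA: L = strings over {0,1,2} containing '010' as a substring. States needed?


KMP-style automaton: 3 progress states + 1 absorbing accept = 4
Minimal DFA: 4 states


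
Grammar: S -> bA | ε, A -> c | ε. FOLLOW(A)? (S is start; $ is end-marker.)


$ ∈ FOLLOW(S). For each A -> αBβ: add FIRST(β)\{ε} to FOLLOW(B); if β nullable, add FOLLOW(A).
FOLLOW(A) = {$}


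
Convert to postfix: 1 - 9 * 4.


* has higher precedence, evaluate 9*4 first
Postfix: 1 9 4 * -


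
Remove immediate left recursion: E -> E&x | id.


Left-recursive alternatives: E&x; non-recursive: id
Introduce E': E -> idE', E' -> &xE' | ε


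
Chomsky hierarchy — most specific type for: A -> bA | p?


Right-linear: every RHS is a terminal or a terminal followed by one nonterminal
Classification: Type 3 (Regular)


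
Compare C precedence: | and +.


'+' is additive (level 9); '|' is bitwise OR (level 3)
Higher level binds tighter
'+' has higher precedence than '|'


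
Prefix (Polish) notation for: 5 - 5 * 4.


'*' binds tighter: tree is (- 5 (* 5 4))
Prefix: - 5 * 5 4


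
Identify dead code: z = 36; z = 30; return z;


first assignment to z is overwritten before any read
Dead: 'z = 36'


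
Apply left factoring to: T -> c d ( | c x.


Common prefix: 'c'
Factored: T -> c T', T' -> d ( | x


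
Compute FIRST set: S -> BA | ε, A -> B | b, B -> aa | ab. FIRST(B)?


Per alternative of B: FIRST(aa) = {a}; FIRST(ab) = {a}
FIRST(B) = {a}


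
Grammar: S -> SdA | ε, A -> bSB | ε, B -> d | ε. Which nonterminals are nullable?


A nonterminal is nullable iff some alternative derives ε (directly, or every symbol in it is nullable)
Nullable: {A, B, S}


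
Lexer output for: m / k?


Scan left to right, longest-match per lexeme
Tokens: ID(m), OP(/), ID(k)


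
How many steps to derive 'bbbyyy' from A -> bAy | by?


Derivation: A => bAy => bbAyy => bbbyyy
Steps: 3


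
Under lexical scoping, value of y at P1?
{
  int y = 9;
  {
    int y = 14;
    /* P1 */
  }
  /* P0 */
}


y declared in the same block as P1
y = 14


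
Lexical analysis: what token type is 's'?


Pattern: letter/underscore followed by alphanumerics, not a keyword
Type: IDENTIFIER


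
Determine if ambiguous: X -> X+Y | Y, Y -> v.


precedence layered via separate nonterminal Y: deterministic
Unambiguous


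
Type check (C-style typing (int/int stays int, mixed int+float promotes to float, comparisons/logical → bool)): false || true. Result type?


Operand types: bool || bool
Rule: logical operators take bool operands and yield bool
Result type: bool


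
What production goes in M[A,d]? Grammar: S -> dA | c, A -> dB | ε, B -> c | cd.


For [A, d]: 'd' ∈ FIRST(dB)
Entry: A -> dB


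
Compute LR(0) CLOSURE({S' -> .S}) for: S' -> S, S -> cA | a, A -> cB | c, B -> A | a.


Start: S' -> .S
For each item with dot before a nonterminal B, add B -> .γ for every B-production
Closure: [S' -> .S, S -> .cA, S -> .a]


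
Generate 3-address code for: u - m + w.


Break into single-operator statements:
t1 = u - m
t2 = t1 + w


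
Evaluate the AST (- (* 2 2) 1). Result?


Evaluate inner: (* 2 2) = 4
Evaluate root: (- 4 1) = 3
Result: 3


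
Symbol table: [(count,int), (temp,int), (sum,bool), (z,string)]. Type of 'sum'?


Lookup 'sum' → type bool


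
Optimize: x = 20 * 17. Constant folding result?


20 * 17 = 340 at compile time
Optimized: x = 340


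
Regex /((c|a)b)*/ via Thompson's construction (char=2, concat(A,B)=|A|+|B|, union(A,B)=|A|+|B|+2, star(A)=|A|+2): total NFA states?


Syntax tree has 3 char leaf(s), 1 union(s), 1 star(s)
chars contribute 3×2 = 6; each union adds +2; each star adds +2
Total: 6 + 2 + 2 = 10 states


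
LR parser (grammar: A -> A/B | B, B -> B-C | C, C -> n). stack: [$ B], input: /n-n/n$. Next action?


lookahead ∉ {-} so B won't extend; reduce A -> B
Action: reduce (A -> B)


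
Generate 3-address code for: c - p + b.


Break into single-operator statements:
t1 = c - p
t2 = t1 + b


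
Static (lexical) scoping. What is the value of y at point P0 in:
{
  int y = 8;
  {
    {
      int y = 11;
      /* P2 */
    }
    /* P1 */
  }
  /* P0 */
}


y declared in the same block as P0
y = 8


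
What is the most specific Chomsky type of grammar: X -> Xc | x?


Left-linear: every RHS is a terminal or one nonterminal followed by a terminal
Classification: Type 3 (Regular)


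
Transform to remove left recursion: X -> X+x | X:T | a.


Left-recursive alternatives: X+x, X:T; non-recursive: a
Introduce X': X -> aX', X' -> +xX' | :TX' | ε


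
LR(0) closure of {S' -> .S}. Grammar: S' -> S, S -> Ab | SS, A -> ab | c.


Start: S' -> .S
For each item with dot before a nonterminal B, add B -> .γ for every B-production
Closure: [S' -> .S, S -> .Ab, S -> .SS, A -> .ab, A -> .c]


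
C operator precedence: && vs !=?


'!=' is equality (level 6); '&&' is logical AND (level 2)
Higher level binds tighter
'!=' has higher precedence than '&&'


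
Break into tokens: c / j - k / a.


Scan left to right, longest-match per lexeme
Tokens: ID(c), OP(/), ID(j), OP(-), ID(k), OP(/), ID(a)


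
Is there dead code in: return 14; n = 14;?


statement follows a return and is unreachable
Dead: 'n = 14'


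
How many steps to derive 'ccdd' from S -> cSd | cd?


Derivation: S => cSd => ccdd
Steps: 2


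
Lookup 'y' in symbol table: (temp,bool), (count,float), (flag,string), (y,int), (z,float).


Lookup 'y' → type int


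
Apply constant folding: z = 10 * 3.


10 * 3 = 30 at compile time
Optimized: z = 30


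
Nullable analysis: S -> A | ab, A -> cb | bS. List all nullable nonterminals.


A nonterminal is nullable iff some alternative derives ε (directly, or every symbol in it is nullable)
Nullable: {}


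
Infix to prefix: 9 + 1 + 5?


left-to-right (same/higher precedence on left): tree is (+ (+ 9 1) 5)
Prefix: + + 9 1 5


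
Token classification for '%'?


Pattern: operator symbol
Type: OPERATOR


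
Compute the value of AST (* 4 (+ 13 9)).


Evaluate inner: (+ 13 9) = 22
Evaluate root: (* 4 22) = 88
Result: 88


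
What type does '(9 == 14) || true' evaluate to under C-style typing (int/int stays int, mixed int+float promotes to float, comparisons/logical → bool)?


Operand types: bool || bool
Rule: logical operators take bool operands and yield bool
Result type: bool


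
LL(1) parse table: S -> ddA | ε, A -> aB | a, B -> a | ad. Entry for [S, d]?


For [S, d]: 'd' ∈ FIRST(ddA)
Entry: S -> ddA


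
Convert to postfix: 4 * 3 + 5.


Left to right (same or higher precedence on left)
Postfix: 4 3 * 5 +


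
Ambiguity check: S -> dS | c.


right-linear, alternatives start with distinct terminals 'd' vs 'c': unique leftmost derivation
Unambiguous


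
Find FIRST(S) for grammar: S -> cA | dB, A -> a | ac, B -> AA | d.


Per alternative of S: FIRST(cA) = {c}; FIRST(dB) = {d}
FIRST(S) = {c, d}


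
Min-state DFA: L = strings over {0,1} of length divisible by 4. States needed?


Track length mod 4: states 0..3, accept at 0
Minimal DFA: 4 states


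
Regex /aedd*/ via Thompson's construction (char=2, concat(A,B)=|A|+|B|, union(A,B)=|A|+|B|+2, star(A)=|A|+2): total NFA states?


Syntax tree has 4 char leaf(s), 0 union(s), 1 star(s)
chars contribute 4×2 = 8; each union adds +2; each star adds +2
Total: 8 + 0 + 2 = 10 states


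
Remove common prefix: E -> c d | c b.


Common prefix: 'c'
Factored: E -> c E', E' -> d | b


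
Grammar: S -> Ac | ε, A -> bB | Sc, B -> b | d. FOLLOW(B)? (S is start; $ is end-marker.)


$ ∈ FOLLOW(S). For each A -> αBβ: add FIRST(β)\{ε} to FOLLOW(B); if β nullable, add FOLLOW(A).
FOLLOW(B) = {c}


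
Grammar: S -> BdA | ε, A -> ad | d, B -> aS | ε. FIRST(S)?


Per alternative of S: FIRST(BdA) = {a, d}; FIRST(ε) = {ε}
FIRST(S) = {a, d, ε}


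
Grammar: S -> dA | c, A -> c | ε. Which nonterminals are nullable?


A nonterminal is nullable iff some alternative derives ε (directly, or every symbol in it is nullable)
Nullable: {A}


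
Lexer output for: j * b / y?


Scan left to right, longest-match per lexeme
Tokens: ID(j), OP(*), ID(b), OP(/), ID(y)


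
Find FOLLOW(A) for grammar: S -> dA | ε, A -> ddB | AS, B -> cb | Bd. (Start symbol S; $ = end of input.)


$ ∈ FOLLOW(S). For each A -> αBβ: add FIRST(β)\{ε} to FOLLOW(B); if β nullable, add FOLLOW(A).
FOLLOW(A) = {$, d}


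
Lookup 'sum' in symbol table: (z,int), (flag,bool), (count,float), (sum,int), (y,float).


Lookup 'sum' → type int


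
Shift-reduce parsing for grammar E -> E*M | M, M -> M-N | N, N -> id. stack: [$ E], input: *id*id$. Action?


shift '*' to continue E -> E*M
Action: shift


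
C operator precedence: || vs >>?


'>>' is shift (level 8); '||' is logical OR (level 1)
Higher level binds tighter
'>>' has higher precedence than '||'


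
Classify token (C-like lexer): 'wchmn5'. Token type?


Pattern: letter/underscore followed by alphanumerics, not a keyword
Type: IDENTIFIER


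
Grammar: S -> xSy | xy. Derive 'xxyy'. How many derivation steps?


Derivation: S => xSy => xxyy
Steps: 2


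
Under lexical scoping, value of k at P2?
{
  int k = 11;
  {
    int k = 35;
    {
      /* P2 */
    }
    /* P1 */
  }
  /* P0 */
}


P2's block does not declare k; resolves to the enclosing declaration at depth 1
k = 35


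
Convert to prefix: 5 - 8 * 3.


'*' binds tighter: tree is (- 5 (* 8 3))
Prefix: - 5 * 8 3


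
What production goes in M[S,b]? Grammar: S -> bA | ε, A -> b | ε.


For [S, b]: 'b' ∈ FIRST(bA)
Entry: S -> bA


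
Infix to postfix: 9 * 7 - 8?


Left to right (same or higher precedence on left)
Postfix: 9 7 * 8 -


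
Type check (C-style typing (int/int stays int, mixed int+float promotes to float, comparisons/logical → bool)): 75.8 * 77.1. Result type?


Operand types: float * float
Rule: mixed int/float promotes to float; int/int stays int
Result type: float


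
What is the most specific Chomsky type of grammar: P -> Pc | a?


Left-linear: every RHS is a terminal or one nonterminal followed by a terminal
Classification: Type 3 (Regular)


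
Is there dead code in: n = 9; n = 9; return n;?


first assignment to n is overwritten before any read
Dead: 'n = 9'


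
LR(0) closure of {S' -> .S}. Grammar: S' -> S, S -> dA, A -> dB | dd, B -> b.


Start: S' -> .S
For each item with dot before a nonterminal B, add B -> .γ for every B-production
Closure: [S' -> .S, S -> .dA]


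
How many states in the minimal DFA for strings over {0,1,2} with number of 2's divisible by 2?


Track (count of 2) mod 2: states 0..1, accept at 0
Minimal DFA: 2 states


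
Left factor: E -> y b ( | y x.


Common prefix: 'y'
Factored: E -> y E', E' -> b ( | x


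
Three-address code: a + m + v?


Break into single-operator statements:
t1 = a + m
t2 = t1 + v


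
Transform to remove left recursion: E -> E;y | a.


Left-recursive alternatives: E;y; non-recursive: a
Introduce E': E -> aE', E' -> ;yE' | ε


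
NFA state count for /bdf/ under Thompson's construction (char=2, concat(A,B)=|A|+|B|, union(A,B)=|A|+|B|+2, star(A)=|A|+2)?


Syntax tree has 3 char leaf(s), 0 union(s), 0 star(s)
chars contribute 3×2 = 6; each union adds +2; each star adds +2
Total: 6 + 0 + 0 = 6 states


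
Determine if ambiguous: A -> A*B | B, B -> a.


precedence layered via separate nonterminal B: deterministic
Unambiguous


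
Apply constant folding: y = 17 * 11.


17 * 11 = 187 at compile time
Optimized: y = 187


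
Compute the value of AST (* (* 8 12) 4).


Evaluate inner: (* 8 12) = 96
Evaluate root: (* 96 4) = 384
Result: 384


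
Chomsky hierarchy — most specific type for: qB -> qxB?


LHS has context (more than one symbol) and |LHS| ≤ |RHS|
Classification: Type 1 (Context-Sensitive)


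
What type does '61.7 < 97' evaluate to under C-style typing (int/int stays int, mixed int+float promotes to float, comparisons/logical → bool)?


Operand types: float < int
Rule: comparison yields bool
Result type: bool


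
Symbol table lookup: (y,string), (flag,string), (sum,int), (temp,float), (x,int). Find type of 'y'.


Lookup 'y' → type string


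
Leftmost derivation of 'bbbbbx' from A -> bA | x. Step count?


Derivation: A => bA => bbA => bbbA => bbbbA => bbbbbA => bbbbbx
Steps: 6


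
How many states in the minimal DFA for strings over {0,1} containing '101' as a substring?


KMP-style automaton: 3 progress states + 1 absorbing accept = 4
Minimal DFA: 4 states


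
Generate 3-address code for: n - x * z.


Break into single-operator statements:
t1 = x * z
t2 = n - t1


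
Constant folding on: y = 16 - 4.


16 - 4 = 12 at compile time
Optimized: y = 12


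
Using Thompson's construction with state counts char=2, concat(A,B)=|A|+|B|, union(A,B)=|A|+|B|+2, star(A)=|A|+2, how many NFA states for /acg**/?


Syntax tree has 3 char leaf(s), 0 union(s), 2 star(s)
chars contribute 3×2 = 6; each union adds +2; each star adds +2
Total: 6 + 0 + 4 = 10 states


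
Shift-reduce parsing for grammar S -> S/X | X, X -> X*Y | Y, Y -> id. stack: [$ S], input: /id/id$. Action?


shift '/' to continue S -> S/X
Action: shift


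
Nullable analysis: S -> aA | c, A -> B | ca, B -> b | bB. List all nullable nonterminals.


A nonterminal is nullable iff some alternative derives ε (directly, or every symbol in it is nullable)
Nullable: {}


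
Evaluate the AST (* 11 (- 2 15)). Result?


Evaluate inner: (- 2 15) = -13
Evaluate root: (* 11 -13) = -143
Result: -143


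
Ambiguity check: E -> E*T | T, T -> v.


precedence layered via separate nonterminal T: deterministic
Unambiguous


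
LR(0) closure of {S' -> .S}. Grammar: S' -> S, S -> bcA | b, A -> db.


Start: S' -> .S
For each item with dot before a nonterminal B, add B -> .γ for every B-production
Closure: [S' -> .S, S -> .bcA, S -> .b]


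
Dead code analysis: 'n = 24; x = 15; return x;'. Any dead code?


n is assigned but never read
Dead: 'n = 24'


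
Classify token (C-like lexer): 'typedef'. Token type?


Pattern: reserved word
Type: KEYWORD


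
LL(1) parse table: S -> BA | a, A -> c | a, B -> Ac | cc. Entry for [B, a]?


For [B, a]: 'a' ∈ FIRST(Ac)
Entry: B -> Ac


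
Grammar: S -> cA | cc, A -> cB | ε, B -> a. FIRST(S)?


Per alternative of S: FIRST(cA) = {c}; FIRST(cc) = {c}
FIRST(S) = {c}


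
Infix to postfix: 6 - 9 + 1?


Left to right (same or higher precedence on left)
Postfix: 6 9 - 1 +


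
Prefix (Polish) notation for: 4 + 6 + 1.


left-to-right (same/higher precedence on left): tree is (+ (+ 4 6) 1)
Prefix: + + 4 6 1


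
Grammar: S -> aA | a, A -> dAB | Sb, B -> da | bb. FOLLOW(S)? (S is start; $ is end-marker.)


$ ∈ FOLLOW(S). For each A -> αBβ: add FIRST(β)\{ε} to FOLLOW(B); if β nullable, add FOLLOW(A).
FOLLOW(S) = {$, b}


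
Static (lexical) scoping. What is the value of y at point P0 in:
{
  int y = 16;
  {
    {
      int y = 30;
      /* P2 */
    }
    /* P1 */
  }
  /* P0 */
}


y declared in the same block as P0
y = 16


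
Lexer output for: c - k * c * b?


Scan left to right, longest-match per lexeme
Tokens: ID(c), OP(-), ID(k), OP(*), ID(c), OP(*), ID(b)


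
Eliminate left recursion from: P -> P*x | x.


Left-recursive alternatives: P*x; non-recursive: x
Introduce P': P -> xP', P' -> *xP' | ε


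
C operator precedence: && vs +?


'+' is additive (level 9); '&&' is logical AND (level 2)
Higher level binds tighter
'+' has higher precedence than '&&'


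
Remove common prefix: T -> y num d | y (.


Common prefix: 'y'
Factored: T -> y T', T' -> num d | (


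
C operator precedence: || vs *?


'*' is multiplicative (level 10); '||' is logical OR (level 1)
Higher level binds tighter
'*' has higher precedence than '||'


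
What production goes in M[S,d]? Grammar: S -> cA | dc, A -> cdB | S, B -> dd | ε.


For [S, d]: 'd' ∈ FIRST(dc)
Entry: S -> dc


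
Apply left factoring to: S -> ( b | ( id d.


Common prefix: '('
Factored: S -> ( S', S' -> b | id d


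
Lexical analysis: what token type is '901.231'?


Pattern: digits with a decimal point
Type: FLOAT_LITERAL


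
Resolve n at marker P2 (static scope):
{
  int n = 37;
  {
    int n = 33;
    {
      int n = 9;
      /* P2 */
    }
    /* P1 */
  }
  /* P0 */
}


n declared in the same block as P2
n = 9


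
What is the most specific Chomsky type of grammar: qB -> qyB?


LHS has context (more than one symbol) and |LHS| ≤ |RHS|
Classification: Type 1 (Context-Sensitive)


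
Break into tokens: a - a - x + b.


Scan left to right, longest-match per lexeme
Tokens: ID(a), OP(-), ID(a), OP(-), ID(x), OP(+), ID(b)


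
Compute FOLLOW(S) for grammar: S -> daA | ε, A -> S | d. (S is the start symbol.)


$ ∈ FOLLOW(S). For each A -> αBβ: add FIRST(β)\{ε} to FOLLOW(B); if β nullable, add FOLLOW(A).
FOLLOW(S) = {$}


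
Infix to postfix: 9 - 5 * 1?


* has higher precedence, evaluate 5*1 first
Postfix: 9 5 1 * -


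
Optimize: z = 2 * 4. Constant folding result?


2 * 4 = 8 at compile time
Optimized: z = 8


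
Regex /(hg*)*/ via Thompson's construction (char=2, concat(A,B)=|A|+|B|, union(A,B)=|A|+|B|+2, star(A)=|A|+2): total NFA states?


Syntax tree has 2 char leaf(s), 0 union(s), 2 star(s)
chars contribute 2×2 = 4; each union adds +2; each star adds +2
Total: 4 + 0 + 4 = 8 states


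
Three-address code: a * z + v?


Break into single-operator statements:
t1 = a * z
t2 = t1 + v


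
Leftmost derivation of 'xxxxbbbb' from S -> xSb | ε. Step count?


Derivation: S => xSb => xxSbb => xxxSbbb => xxxxSbbbb => xxxxbbbb
Steps: 5


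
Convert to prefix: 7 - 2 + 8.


left-to-right (same/higher precedence on left): tree is (+ (- 7 2) 8)
Prefix: + - 7 2 8


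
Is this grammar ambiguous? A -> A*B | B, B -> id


precedence layered via separate nonterminal B: deterministic
Unambiguous


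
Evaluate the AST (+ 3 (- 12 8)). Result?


Evaluate inner: (- 12 8) = 4
Evaluate root: (+ 3 4) = 7
Result: 7


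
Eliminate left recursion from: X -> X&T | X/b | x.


Left-recursive alternatives: X&T, X/b; non-recursive: x
Introduce X': X -> xX', X' -> &TX' | /bX' | ε


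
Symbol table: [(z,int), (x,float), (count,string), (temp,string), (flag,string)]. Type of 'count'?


Lookup 'count' → type string


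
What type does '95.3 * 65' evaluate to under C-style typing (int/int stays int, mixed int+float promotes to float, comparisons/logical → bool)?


Operand types: float * int
Rule: mixed int/float promotes to float; int/int stays int
Result type: float


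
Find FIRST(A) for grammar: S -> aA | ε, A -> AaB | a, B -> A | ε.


Per alternative of A: FIRST(AaB) = {a}; FIRST(a) = {a}
FIRST(A) = {a}


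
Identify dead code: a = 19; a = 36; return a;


first assignment to a is overwritten before any read
Dead: 'a = 19'


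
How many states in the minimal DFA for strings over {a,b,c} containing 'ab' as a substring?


KMP-style automaton: 2 progress states + 1 absorbing accept = 3
Minimal DFA: 3 states


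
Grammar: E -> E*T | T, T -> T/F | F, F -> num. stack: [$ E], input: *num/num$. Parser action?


shift '*' to continue E -> E*T
Action: shift


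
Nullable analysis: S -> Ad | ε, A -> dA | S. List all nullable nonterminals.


A nonterminal is nullable iff some alternative derives ε (directly, or every symbol in it is nullable)
Nullable: {A, S}


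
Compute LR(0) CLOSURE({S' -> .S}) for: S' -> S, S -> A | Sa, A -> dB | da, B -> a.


Start: S' -> .S
For each item with dot before a nonterminal B, add B -> .γ for every B-production
Closure: [S' -> .S, S -> .A, S -> .Sa, A -> .dB, A -> .da]


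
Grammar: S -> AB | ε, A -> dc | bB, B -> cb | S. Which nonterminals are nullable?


A nonterminal is nullable iff some alternative derives ε (directly, or every symbol in it is nullable)
Nullable: {B, S}


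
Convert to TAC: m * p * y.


Break into single-operator statements:
t1 = m * p
t2 = t1 * y


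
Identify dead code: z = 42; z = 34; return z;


first assignment to z is overwritten before any read
Dead: 'z = 42'


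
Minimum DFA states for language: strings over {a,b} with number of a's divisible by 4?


Track (count of a) mod 4: states 0..3, accept at 0
Minimal DFA: 4 states


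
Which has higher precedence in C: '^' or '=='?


'==' is equality (level 6); '^' is bitwise XOR (level 4)
Higher level binds tighter
'==' has higher precedence than '^'


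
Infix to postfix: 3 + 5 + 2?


Left to right (same or higher precedence on left)
Postfix: 3 5 + 2 +


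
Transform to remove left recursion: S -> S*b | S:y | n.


Left-recursive alternatives: S*b, S:y; non-recursive: n
Introduce S': S -> nS', S' -> *bS' | :yS' | ε


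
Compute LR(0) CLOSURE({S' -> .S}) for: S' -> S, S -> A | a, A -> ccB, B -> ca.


Start: S' -> .S
For each item with dot before a nonterminal B, add B -> .γ for every B-production
Closure: [S' -> .S, S -> .A, S -> .a, A -> .ccB]


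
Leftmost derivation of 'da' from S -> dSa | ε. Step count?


Derivation: S => dSa => da
Steps: 2


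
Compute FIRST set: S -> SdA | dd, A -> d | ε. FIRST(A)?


Per alternative of A: FIRST(d) = {d}; FIRST(ε) = {ε}
FIRST(A) = {d, ε}


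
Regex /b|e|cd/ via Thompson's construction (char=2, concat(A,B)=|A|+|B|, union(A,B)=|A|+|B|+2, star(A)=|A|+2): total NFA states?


Syntax tree has 4 char leaf(s), 2 union(s), 0 star(s)
chars contribute 4×2 = 8; each union adds +2; each star adds +2
Total: 8 + 4 + 0 = 12 states


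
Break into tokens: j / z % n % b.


Scan left to right, longest-match per lexeme
Tokens: ID(j), OP(/), ID(z), OP(%), ID(n), OP(%), ID(b)
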